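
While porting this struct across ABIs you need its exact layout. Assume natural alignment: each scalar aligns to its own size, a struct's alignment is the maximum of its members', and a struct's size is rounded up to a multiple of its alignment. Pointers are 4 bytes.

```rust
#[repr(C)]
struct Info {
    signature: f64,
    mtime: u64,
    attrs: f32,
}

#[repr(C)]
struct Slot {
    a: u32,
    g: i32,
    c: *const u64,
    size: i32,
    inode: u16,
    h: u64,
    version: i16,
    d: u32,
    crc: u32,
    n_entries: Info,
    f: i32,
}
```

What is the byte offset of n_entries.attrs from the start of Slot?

64

Info: signature at 0 (size 8, align 8) → ends 8; mtime at 8 (size 8, align 8) → ends 16; attrs at 16 (size 4, align 4) → ends 20; tail pad 4 to reach multiple of 8; total 24 bytes, alignment 8
a at 0 (size 4, align 4) → ends 4
g at 4 (size 4, align 4) → ends 8
c at 8 (size 4, align 4) → ends 12
size at 12 (size 4, align 4) → ends 16
inode at 16 (size 2, align 2) → ends 18
pad 6 to align 8 for h
h at 24 (size 8, align 8) → ends 32
version at 32 (size 2, align 2) → ends 34
pad 2 to align 4 for d
d at 36 (size 4, align 4) → ends 40
crc at 40 (size 4, align 4) → ends 44
pad 4 to align 8 for n_entries
n_entries at 48 (size 24, align 8) → ends 72
within Info: attrs at 16
48 + 16 = 64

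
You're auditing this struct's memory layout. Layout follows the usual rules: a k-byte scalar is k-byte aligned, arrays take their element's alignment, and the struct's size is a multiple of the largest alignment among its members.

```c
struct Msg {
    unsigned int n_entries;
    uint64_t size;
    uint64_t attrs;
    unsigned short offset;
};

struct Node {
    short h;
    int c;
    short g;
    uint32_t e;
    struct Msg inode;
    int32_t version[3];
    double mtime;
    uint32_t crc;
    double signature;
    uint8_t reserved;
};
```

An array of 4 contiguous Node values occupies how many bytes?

Msg: @0: n_entries [4B, align 4] → 4; +4 pad (align 8); @8: size [8B, align 8] → 16; @16: attrs [8B, align 8] → 24; @24: offset [2B, align 2] → 26; +6 tail pad (align 8); size 32, align 8
@0: h [2B, align 2] → 2
+2 pad (align 4)
@4: c [4B, align 4] → 8
@8: g [2B, align 2] → 10
+2 pad (align 4)
@12: e [4B, align 4] → 16
@16: inode [32B, align 8] → 48
@48: version [12B, align 4] → 60
+4 pad (align 8)
@64: mtime [8B, align 8] → 72
@72: crc [4B, align 4] → 76
+4 pad (align 8)
@80: signature [8B, align 8] → 88
@88: reserved [1B, align 1] → 89
+7 tail pad (align 8)
size 96, align 8
array of 4: 4 × 96 = 384

384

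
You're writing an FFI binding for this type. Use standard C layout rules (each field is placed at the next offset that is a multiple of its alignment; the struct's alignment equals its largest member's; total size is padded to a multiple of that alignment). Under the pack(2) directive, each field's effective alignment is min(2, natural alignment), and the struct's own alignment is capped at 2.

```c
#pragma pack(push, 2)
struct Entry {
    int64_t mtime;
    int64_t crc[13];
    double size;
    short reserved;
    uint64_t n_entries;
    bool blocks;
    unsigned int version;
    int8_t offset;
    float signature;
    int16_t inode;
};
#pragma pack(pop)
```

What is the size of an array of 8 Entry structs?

0..8  mtime  (8B, 2-aligned)
8..112  crc  (104B, 2-aligned)
112..120  size  (8B, 2-aligned)
120..122  reserved  (2B, 2-aligned)
122..130  n_entries  (8B, 2-aligned)
130..131  blocks  (1B, 1-aligned)
131..132  -- padding (1B)
132..136  version  (4B, 2-aligned)
136..137  offset  (1B, 1-aligned)
137..138  -- padding (1B)
138..142  signature  (4B, 2-aligned)
142..144  inode  (2B, 2-aligned)
sizeof = 144, alignof = 2
array of 8: 8 × 144 = 1152

1152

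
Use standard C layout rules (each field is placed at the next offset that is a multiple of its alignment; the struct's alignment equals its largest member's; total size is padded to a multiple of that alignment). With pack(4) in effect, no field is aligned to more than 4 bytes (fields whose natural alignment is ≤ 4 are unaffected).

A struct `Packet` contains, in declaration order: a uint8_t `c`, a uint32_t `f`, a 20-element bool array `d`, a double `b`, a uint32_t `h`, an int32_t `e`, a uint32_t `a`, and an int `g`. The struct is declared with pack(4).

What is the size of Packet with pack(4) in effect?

52

c at 0 (size 1, align 1) → ends 1
pad 3 to align 4 for f
f at 4 (size 4, align 4) → ends 8
d at 8 (size 20, align 1) → ends 28
b at 28 (size 8, align 4) → ends 36
h at 36 (size 4, align 4) → ends 40
e at 40 (size 4, align 4) → ends 44
a at 44 (size 4, align 4) → ends 48
g at 48 (size 4, align 4) → ends 52
total 52 bytes, alignment 4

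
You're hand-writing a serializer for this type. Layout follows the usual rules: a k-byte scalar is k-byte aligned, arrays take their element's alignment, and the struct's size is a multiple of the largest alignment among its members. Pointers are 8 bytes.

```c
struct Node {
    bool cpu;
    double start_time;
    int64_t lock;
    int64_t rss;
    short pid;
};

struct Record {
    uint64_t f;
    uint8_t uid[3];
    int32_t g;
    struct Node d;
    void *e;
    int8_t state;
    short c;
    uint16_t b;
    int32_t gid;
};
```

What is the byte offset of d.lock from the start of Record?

32

Node: 0..1  cpu  (1B, 1-aligned); 1..8  -- padding (7B); 8..16  start_time  (8B, 8-aligned); 16..24  lock  (8B, 8-aligned); 24..32  rss  (8B, 8-aligned); 32..34  pid  (2B, 2-aligned); 34..40  -- tail padding (6B); sizeof = 40, alignof = 8
0..8  f  (8B, 8-aligned)
8..11  uid  (3B, 1-aligned)
11..12  -- padding (1B)
12..16  g  (4B, 4-aligned)
16..56  d  (40B, 8-aligned)
within Node: lock at 16
16 + 16 = 32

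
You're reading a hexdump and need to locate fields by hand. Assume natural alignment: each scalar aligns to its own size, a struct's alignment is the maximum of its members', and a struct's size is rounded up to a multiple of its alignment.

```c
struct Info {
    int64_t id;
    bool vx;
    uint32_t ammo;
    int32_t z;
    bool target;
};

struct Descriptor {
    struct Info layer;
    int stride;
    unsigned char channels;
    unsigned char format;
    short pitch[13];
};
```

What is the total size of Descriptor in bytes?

56 bytes

Info: @0: id [8B, align 8] → 8; @8: vx [1B, align 1] → 9; +3 pad (align 4); @12: ammo [4B, align 4] → 16; @16: z [4B, align 4] → 20; @20: target [1B, align 1] → 21; +3 tail pad (align 8); size 24, align 8
@0: layer [24B, align 8] → 24
@24: stride [4B, align 4] → 28
@28: channels [1B, align 1] → 29
@29: format [1B, align 1] → 30
@30: pitch [26B, align 2] → 56
size 56, align 8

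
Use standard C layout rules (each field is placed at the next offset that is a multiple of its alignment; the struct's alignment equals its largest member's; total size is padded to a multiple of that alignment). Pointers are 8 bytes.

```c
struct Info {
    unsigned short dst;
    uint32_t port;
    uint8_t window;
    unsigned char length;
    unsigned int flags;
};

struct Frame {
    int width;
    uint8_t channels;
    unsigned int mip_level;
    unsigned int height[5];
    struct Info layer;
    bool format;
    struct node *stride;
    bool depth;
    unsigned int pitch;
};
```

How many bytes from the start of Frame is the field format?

48

Info: dst at 0 (size 2, align 2) → ends 2; pad 2 to align 4 for port; port at 4 (size 4, align 4) → ends 8; window at 8 (size 1, align 1) → ends 9; length at 9 (size 1, align 1) → ends 10; pad 2 to align 4 for flags; flags at 12 (size 4, align 4) → ends 16; total 16 bytes, alignment 4
width at 0 (size 4, align 4) → ends 4
channels at 4 (size 1, align 1) → ends 5
pad 3 to align 4 for mip_level
mip_level at 8 (size 4, align 4) → ends 12
height at 12 (size 20, align 4) → ends 32
layer at 32 (size 16, align 4) → ends 48
format at 48 (size 1, align 1) → ends 49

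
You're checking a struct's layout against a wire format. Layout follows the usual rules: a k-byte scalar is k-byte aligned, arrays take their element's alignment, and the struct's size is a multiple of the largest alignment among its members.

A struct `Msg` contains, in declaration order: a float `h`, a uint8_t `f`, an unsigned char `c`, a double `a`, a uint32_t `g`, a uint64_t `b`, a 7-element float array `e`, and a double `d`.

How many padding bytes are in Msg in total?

10

@0: h [4B, align 4] → 4
@4: f [1B, align 1] → 5
@5: c [1B, align 1] → 6
+2 pad (align 8)
@8: a [8B, align 8] → 16
@16: g [4B, align 4] → 20
+4 pad (align 8)
@24: b [8B, align 8] → 32
@32: e [28B, align 4] → 60
+4 pad (align 8)
@64: d [8B, align 8] → 72
size 72, align 8
data bytes 62, size 72 → padding 10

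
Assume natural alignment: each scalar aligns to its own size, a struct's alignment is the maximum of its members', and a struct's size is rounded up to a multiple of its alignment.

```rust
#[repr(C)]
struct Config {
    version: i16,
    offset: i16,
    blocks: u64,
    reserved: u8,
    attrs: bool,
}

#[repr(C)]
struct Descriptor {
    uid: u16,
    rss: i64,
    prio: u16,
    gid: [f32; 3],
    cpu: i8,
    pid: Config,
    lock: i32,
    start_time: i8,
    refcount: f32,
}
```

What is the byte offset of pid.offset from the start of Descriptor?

42

Config: @0: version [2B, align 2] → 2; @2: offset [2B, align 2] → 4; +4 pad (align 8); @8: blocks [8B, align 8] → 16; @16: reserved [1B, align 1] → 17; @17: attrs [1B, align 1] → 18; +6 tail pad (align 8); size 24, align 8
@0: uid [2B, align 2] → 2
+6 pad (align 8)
@8: rss [8B, align 8] → 16
@16: prio [2B, align 2] → 18
+2 pad (align 4)
@20: gid [12B, align 4] → 32
@32: cpu [1B, align 1] → 33
+7 pad (align 8)
@40: pid [24B, align 8] → 64
within Config: offset at 2
40 + 2 = 42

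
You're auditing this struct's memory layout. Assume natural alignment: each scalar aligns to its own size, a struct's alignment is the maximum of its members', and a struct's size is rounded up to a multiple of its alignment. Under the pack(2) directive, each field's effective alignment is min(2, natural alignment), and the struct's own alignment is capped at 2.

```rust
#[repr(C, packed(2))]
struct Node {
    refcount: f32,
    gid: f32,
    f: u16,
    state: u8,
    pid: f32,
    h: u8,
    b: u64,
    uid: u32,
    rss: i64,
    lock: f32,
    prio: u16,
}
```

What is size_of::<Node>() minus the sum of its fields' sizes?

0..4  refcount  (4B, 2-aligned)
4..8  gid  (4B, 2-aligned)
8..10  f  (2B, 2-aligned)
10..11  state  (1B, 1-aligned)
11..12  -- padding (1B)
12..16  pid  (4B, 2-aligned)
16..17  h  (1B, 1-aligned)
17..18  -- padding (1B)
18..26  b  (8B, 2-aligned)
26..30  uid  (4B, 2-aligned)
30..38  rss  (8B, 2-aligned)
38..42  lock  (4B, 2-aligned)
42..44  prio  (2B, 2-aligned)
sizeof = 44, alignof = 2
data bytes 42, size 44 → padding 2

2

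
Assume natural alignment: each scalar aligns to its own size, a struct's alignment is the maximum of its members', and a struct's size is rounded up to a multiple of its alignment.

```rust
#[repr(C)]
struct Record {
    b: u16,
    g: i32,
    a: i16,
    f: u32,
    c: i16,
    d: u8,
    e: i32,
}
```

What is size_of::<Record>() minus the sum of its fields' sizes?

5

b at 0 (size 2, align 2) → ends 2
pad 2 to align 4 for g
g at 4 (size 4, align 4) → ends 8
a at 8 (size 2, align 2) → ends 10
pad 2 to align 4 for f
f at 12 (size 4, align 4) → ends 16
c at 16 (size 2, align 2) → ends 18
d at 18 (size 1, align 1) → ends 19
pad 1 to align 4 for e
e at 20 (size 4, align 4) → ends 24
total 24 bytes, alignment 4
data bytes 19, size 24 → padding 5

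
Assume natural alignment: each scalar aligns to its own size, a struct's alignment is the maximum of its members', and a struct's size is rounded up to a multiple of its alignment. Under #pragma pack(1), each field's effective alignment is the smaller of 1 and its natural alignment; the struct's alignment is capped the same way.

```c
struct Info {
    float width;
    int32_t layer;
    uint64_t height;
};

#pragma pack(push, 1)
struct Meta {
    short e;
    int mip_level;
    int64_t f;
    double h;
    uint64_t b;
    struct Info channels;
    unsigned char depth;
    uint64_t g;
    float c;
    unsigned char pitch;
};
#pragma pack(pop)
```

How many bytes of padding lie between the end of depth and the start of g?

0

Info: @0: width [4B, align 4] → 4; @4: layer [4B, align 4] → 8; @8: height [8B, align 8] → 16; size 16, align 8
@0: e [2B, align 1] → 2
@2: mip_level [4B, align 1] → 6
@6: f [8B, align 1] → 14
@14: h [8B, align 1] → 22
@22: b [8B, align 1] → 30
@30: channels [16B, align 1] → 46
@46: depth [1B, align 1] → 47
@47: g [8B, align 1] → 55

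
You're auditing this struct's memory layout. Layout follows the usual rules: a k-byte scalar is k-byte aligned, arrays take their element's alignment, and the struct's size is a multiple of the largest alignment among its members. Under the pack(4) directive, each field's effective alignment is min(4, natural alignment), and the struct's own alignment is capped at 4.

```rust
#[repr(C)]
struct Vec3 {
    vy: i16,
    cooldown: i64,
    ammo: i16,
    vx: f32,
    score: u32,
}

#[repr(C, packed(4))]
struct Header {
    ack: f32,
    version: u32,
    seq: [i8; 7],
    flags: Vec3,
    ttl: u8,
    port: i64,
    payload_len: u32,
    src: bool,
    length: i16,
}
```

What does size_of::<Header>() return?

68

Vec3: 0..2  vy  (2B, 2-aligned); 2..8  -- padding (6B); 8..16  cooldown  (8B, 8-aligned); 16..18  ammo  (2B, 2-aligned); 18..20  -- padding (2B); 20..24  vx  (4B, 4-aligned); 24..28  score  (4B, 4-aligned); 28..32  -- tail padding (4B); sizeof = 32, alignof = 8
0..4  ack  (4B, 4-aligned)
4..8  version  (4B, 4-aligned)
8..15  seq  (7B, 1-aligned)
15..16  -- padding (1B)
16..48  flags  (32B, 4-aligned)
48..49  ttl  (1B, 1-aligned)
49..52  -- padding (3B)
52..60  port  (8B, 4-aligned)
60..64  payload_len  (4B, 4-aligned)
64..65  src  (1B, 1-aligned)
65..66  -- padding (1B)
66..68  length  (2B, 2-aligned)
sizeof = 68, alignof = 4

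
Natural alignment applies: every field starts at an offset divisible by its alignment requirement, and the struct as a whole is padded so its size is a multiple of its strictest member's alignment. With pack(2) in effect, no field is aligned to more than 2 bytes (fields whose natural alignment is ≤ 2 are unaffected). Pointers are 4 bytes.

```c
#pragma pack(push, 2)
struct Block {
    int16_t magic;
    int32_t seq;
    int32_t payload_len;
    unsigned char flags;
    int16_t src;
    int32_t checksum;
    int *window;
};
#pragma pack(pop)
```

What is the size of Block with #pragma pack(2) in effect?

magic at 0 (size 2, align 2) → ends 2
seq at 2 (size 4, align 2) → ends 6
payload_len at 6 (size 4, align 2) → ends 10
flags at 10 (size 1, align 1) → ends 11
pad 1 to align 2 for src
src at 12 (size 2, align 2) → ends 14
checksum at 14 (size 4, align 2) → ends 18
window at 18 (size 4, align 2) → ends 22
total 22 bytes, alignment 2

22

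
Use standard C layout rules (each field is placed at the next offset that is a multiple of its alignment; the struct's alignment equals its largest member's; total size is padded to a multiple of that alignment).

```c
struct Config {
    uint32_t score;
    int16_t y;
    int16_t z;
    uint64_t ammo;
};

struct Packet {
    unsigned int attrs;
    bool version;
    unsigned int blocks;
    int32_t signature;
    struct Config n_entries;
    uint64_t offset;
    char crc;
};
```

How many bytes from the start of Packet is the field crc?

Config: 0..4  score  (4B, 4-aligned); 4..6  y  (2B, 2-aligned); 6..8  z  (2B, 2-aligned); 8..16  ammo  (8B, 8-aligned); sizeof = 16, alignof = 8
0..4  attrs  (4B, 4-aligned)
4..5  version  (1B, 1-aligned)
5..8  -- padding (3B)
8..12  blocks  (4B, 4-aligned)
12..16  signature  (4B, 4-aligned)
16..32  n_entries  (16B, 8-aligned)
32..40  offset  (8B, 8-aligned)
40..41  crc  (1B, 1-aligned)

40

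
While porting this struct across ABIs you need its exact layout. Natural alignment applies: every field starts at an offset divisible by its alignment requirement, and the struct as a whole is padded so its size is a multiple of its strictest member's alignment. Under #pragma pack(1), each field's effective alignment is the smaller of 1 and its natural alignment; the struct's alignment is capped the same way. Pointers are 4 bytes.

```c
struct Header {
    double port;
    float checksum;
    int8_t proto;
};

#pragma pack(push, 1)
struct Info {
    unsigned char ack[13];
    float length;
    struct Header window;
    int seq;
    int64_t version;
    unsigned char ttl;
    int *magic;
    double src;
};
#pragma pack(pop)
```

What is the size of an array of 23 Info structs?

1334

Header: 0..8  port  (8B, 8-aligned); 8..12  checksum  (4B, 4-aligned); 12..13  proto  (1B, 1-aligned); 13..16  -- tail padding (3B); sizeof = 16, alignof = 8
0..13  ack  (13B, 1-aligned)
13..17  length  (4B, 1-aligned)
17..33  window  (16B, 1-aligned)
33..37  seq  (4B, 1-aligned)
37..45  version  (8B, 1-aligned)
45..46  ttl  (1B, 1-aligned)
46..50  magic  (4B, 1-aligned)
50..58  src  (8B, 1-aligned)
sizeof = 58, alignof = 1
array of 23: 23 × 58 = 1334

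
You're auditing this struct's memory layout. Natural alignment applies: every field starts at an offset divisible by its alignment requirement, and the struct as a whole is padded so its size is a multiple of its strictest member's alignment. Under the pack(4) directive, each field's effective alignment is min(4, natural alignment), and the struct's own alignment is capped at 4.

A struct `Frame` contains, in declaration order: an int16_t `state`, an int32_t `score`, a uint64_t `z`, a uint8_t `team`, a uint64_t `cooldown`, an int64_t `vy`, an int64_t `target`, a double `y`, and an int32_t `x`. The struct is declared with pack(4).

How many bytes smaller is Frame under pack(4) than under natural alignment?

natural layout:
  state at 0 (size 2, align 2) → ends 2
  pad 2 to align 4 for score
  score at 4 (size 4, align 4) → ends 8
  z at 8 (size 8, align 8) → ends 16
  team at 16 (size 1, align 1) → ends 17
  pad 7 to align 8 for cooldown
  cooldown at 24 (size 8, align 8) → ends 32
  vy at 32 (size 8, align 8) → ends 40
  target at 40 (size 8, align 8) → ends 48
  y at 48 (size 8, align 8) → ends 56
  x at 56 (size 4, align 4) → ends 60
  tail pad 4 to reach multiple of 8
  total 64 bytes, alignment 8
packed(4) layout:
  state at 0 (size 2, align 2) → ends 2
  pad 2 to align 4 for score
  score at 4 (size 4, align 4) → ends 8
  z at 8 (size 8, align 4) → ends 16
  team at 16 (size 1, align 1) → ends 17
  pad 3 to align 4 for cooldown
  cooldown at 20 (size 8, align 4) → ends 28
  vy at 28 (size 8, align 4) → ends 36
  target at 36 (size 8, align 4) → ends 44
  y at 44 (size 8, align 4) → ends 52
  x at 52 (size 4, align 4) → ends 56
  total 56 bytes, alignment 4
64 − 56 = 8

8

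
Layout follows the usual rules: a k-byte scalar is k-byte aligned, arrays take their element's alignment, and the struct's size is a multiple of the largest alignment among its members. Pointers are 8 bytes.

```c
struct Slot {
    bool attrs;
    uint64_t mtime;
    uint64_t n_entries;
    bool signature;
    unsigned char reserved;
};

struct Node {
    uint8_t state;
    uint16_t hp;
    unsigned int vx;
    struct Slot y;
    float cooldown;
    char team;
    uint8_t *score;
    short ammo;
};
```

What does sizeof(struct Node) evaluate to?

64

Slot: 0..1  attrs  (1B, 1-aligned); 1..8  -- padding (7B); 8..16  mtime  (8B, 8-aligned); 16..24  n_entries  (8B, 8-aligned); 24..25  signature  (1B, 1-aligned); 25..26  reserved  (1B, 1-aligned); 26..32  -- tail padding (6B); sizeof = 32, alignof = 8
0..1  state  (1B, 1-aligned)
1..2  -- padding (1B)
2..4  hp  (2B, 2-aligned)
4..8  vx  (4B, 4-aligned)
8..40  y  (32B, 8-aligned)
40..44  cooldown  (4B, 4-aligned)
44..45  team  (1B, 1-aligned)
45..48  -- padding (3B)
48..56  score  (8B, 8-aligned)
56..58  ammo  (2B, 2-aligned)
58..64  -- tail padding (6B)
sizeof = 64, alignof = 8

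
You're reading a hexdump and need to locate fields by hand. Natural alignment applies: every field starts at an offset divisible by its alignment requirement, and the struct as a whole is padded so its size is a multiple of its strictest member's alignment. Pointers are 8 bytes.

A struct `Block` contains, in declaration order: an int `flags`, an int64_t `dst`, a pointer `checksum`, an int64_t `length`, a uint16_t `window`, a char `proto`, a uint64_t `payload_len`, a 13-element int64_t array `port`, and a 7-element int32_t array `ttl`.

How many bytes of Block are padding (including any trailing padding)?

13

flags at 0 (size 4, align 4) → ends 4
pad 4 to align 8 for dst
dst at 8 (size 8, align 8) → ends 16
checksum at 16 (size 8, align 8) → ends 24
length at 24 (size 8, align 8) → ends 32
window at 32 (size 2, align 2) → ends 34
proto at 34 (size 1, align 1) → ends 35
pad 5 to align 8 for payload_len
payload_len at 40 (size 8, align 8) → ends 48
port at 48 (size 104, align 8) → ends 152
ttl at 152 (size 28, align 4) → ends 180
tail pad 4 to reach multiple of 8
total 184 bytes, alignment 8
data bytes 171, size 184 → padding 13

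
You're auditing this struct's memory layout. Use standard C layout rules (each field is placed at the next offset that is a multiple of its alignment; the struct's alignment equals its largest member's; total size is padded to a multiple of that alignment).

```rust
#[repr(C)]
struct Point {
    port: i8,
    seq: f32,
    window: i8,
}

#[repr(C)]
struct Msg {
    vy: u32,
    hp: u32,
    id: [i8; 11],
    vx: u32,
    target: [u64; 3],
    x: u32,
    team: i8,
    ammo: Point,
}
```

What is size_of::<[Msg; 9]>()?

Point: port at 0 (size 1, align 1) → ends 1; pad 3 to align 4 for seq; seq at 4 (size 4, align 4) → ends 8; window at 8 (size 1, align 1) → ends 9; tail pad 3 to reach multiple of 4; total 12 bytes, alignment 4
vy at 0 (size 4, align 4) → ends 4
hp at 4 (size 4, align 4) → ends 8
id at 8 (size 11, align 1) → ends 19
pad 1 to align 4 for vx
vx at 20 (size 4, align 4) → ends 24
target at 24 (size 24, align 8) → ends 48
x at 48 (size 4, align 4) → ends 52
team at 52 (size 1, align 1) → ends 53
pad 3 to align 4 for ammo
ammo at 56 (size 12, align 4) → ends 68
tail pad 4 to reach multiple of 8
total 72 bytes, alignment 8
array of 9: 9 × 72 = 648

648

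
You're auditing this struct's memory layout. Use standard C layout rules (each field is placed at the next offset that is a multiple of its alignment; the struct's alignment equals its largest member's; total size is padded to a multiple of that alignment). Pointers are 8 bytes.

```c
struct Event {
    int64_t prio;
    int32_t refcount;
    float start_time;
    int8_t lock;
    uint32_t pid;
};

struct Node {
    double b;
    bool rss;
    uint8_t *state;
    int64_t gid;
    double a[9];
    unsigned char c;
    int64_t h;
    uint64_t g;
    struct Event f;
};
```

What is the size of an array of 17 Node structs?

Event: prio at 0 (size 8, align 8) → ends 8; refcount at 8 (size 4, align 4) → ends 12; start_time at 12 (size 4, align 4) → ends 16; lock at 16 (size 1, align 1) → ends 17; pad 3 to align 4 for pid; pid at 20 (size 4, align 4) → ends 24; total 24 bytes, alignment 8
b at 0 (size 8, align 8) → ends 8
rss at 8 (size 1, align 1) → ends 9
pad 7 to align 8 for state
state at 16 (size 8, align 8) → ends 24
gid at 24 (size 8, align 8) → ends 32
a at 32 (size 72, align 8) → ends 104
c at 104 (size 1, align 1) → ends 105
pad 7 to align 8 for h
h at 112 (size 8, align 8) → ends 120
g at 120 (size 8, align 8) → ends 128
f at 128 (size 24, align 8) → ends 152
total 152 bytes, alignment 8
array of 17: 17 × 152 = 2584

2584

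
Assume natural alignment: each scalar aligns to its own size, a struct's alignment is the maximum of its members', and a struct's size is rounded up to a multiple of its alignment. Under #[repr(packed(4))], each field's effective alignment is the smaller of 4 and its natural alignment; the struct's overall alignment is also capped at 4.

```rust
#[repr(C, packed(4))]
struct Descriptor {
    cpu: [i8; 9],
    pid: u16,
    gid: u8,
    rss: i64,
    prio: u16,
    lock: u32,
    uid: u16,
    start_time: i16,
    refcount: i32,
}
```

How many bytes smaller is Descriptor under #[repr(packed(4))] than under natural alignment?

natural layout:
  cpu at 0 (size 9, align 1) → ends 9
  pad 1 to align 2 for pid
  pid at 10 (size 2, align 2) → ends 12
  gid at 12 (size 1, align 1) → ends 13
  pad 3 to align 8 for rss
  rss at 16 (size 8, align 8) → ends 24
  prio at 24 (size 2, align 2) → ends 26
  pad 2 to align 4 for lock
  lock at 28 (size 4, align 4) → ends 32
  uid at 32 (size 2, align 2) → ends 34
  start_time at 34 (size 2, align 2) → ends 36
  refcount at 36 (size 4, align 4) → ends 40
  total 40 bytes, alignment 8
packed(4) layout:
  cpu at 0 (size 9, align 1) → ends 9
  pad 1 to align 2 for pid
  pid at 10 (size 2, align 2) → ends 12
  gid at 12 (size 1, align 1) → ends 13
  pad 3 to align 4 for rss
  rss at 16 (size 8, align 4) → ends 24
  prio at 24 (size 2, align 2) → ends 26
  pad 2 to align 4 for lock
  lock at 28 (size 4, align 4) → ends 32
  uid at 32 (size 2, align 2) → ends 34
  start_time at 34 (size 2, align 2) → ends 36
  refcount at 36 (size 4, align 4) → ends 40
  total 40 bytes, alignment 4
40 − 40 = 0

0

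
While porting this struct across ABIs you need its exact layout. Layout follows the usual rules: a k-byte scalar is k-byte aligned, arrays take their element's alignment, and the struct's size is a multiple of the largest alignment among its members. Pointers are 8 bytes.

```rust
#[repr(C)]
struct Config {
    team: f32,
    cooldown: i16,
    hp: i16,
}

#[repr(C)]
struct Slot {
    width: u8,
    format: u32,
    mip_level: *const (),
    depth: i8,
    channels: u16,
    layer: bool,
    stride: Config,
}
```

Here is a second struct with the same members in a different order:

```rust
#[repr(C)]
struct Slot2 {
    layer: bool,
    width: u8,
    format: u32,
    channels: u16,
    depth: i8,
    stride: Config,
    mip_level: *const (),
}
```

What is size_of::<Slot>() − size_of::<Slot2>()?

0

Config: 0..4  team  (4B, 4-aligned); 4..6  cooldown  (2B, 2-aligned); 6..8  hp  (2B, 2-aligned); sizeof = 8, alignof = 4
0..1  width  (1B, 1-aligned)
1..4  -- padding (3B)
4..8  format  (4B, 4-aligned)
8..16  mip_level  (8B, 8-aligned)
16..17  depth  (1B, 1-aligned)
17..18  -- padding (1B)
18..20  channels  (2B, 2-aligned)
20..21  layer  (1B, 1-aligned)
21..24  -- padding (3B)
24..32  stride  (8B, 4-aligned)
sizeof = 32, alignof = 8
— Slot2 —
0..1  layer  (1B, 1-aligned)
1..2  width  (1B, 1-aligned)
2..4  -- padding (2B)
4..8  format  (4B, 4-aligned)
8..10  channels  (2B, 2-aligned)
10..11  depth  (1B, 1-aligned)
11..12  -- padding (1B)
12..20  stride  (8B, 4-aligned)
20..24  -- padding (4B)
24..32  mip_level  (8B, 8-aligned)
sizeof = 32, alignof = 8
32 − 32 = 0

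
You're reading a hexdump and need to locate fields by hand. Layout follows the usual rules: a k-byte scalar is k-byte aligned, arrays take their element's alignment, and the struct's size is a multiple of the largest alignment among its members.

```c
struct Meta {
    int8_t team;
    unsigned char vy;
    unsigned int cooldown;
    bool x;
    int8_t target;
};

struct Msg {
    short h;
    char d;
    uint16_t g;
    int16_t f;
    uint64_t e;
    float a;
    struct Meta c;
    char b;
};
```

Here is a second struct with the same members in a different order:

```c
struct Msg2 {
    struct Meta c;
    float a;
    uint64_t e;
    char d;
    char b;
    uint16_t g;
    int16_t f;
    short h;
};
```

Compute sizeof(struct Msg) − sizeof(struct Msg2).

8

Meta: @0: team [1B, align 1] → 1; @1: vy [1B, align 1] → 2; +2 pad (align 4); @4: cooldown [4B, align 4] → 8; @8: x [1B, align 1] → 9; @9: target [1B, align 1] → 10; +2 tail pad (align 4); size 12, align 4
@0: h [2B, align 2] → 2
@2: d [1B, align 1] → 3
+1 pad (align 2)
@4: g [2B, align 2] → 6
@6: f [2B, align 2] → 8
@8: e [8B, align 8] → 16
@16: a [4B, align 4] → 20
@20: c [12B, align 4] → 32
@32: b [1B, align 1] → 33
+7 tail pad (align 8)
size 40, align 8
— Msg2 —
@0: c [12B, align 4] → 12
@12: a [4B, align 4] → 16
@16: e [8B, align 8] → 24
@24: d [1B, align 1] → 25
@25: b [1B, align 1] → 26
@26: g [2B, align 2] → 28
@28: f [2B, align 2] → 30
@30: h [2B, align 2] → 32
size 32, align 8
40 − 32 = 8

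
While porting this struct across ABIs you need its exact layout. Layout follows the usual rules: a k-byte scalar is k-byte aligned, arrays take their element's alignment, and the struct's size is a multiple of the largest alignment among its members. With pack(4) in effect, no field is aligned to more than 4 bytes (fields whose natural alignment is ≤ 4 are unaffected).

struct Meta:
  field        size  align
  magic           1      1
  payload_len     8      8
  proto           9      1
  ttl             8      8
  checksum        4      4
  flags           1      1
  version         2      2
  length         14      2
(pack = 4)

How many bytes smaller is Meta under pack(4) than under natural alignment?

8

natural layout:
  0..1  magic  (1B, 1-aligned)
  1..8  -- padding (7B)
  8..16  payload_len  (8B, 8-aligned)
  16..25  proto  (9B, 1-aligned)
  25..32  -- padding (7B)
  32..40  ttl  (8B, 8-aligned)
  40..44  checksum  (4B, 4-aligned)
  44..45  flags  (1B, 1-aligned)
  45..46  -- padding (1B)
  46..48  version  (2B, 2-aligned)
  48..62  length  (14B, 2-aligned)
  62..64  -- tail padding (2B)
  sizeof = 64, alignof = 8
packed(4) layout:
  0..1  magic  (1B, 1-aligned)
  1..4  -- padding (3B)
  4..12  payload_len  (8B, 4-aligned)
  12..21  proto  (9B, 1-aligned)
  21..24  -- padding (3B)
  24..32  ttl  (8B, 4-aligned)
  32..36  checksum  (4B, 4-aligned)
  36..37  flags  (1B, 1-aligned)
  37..38  -- padding (1B)
  38..40  version  (2B, 2-aligned)
  40..54  length  (14B, 2-aligned)
  54..56  -- tail padding (2B)
  sizeof = 56, alignof = 4
64 − 56 = 8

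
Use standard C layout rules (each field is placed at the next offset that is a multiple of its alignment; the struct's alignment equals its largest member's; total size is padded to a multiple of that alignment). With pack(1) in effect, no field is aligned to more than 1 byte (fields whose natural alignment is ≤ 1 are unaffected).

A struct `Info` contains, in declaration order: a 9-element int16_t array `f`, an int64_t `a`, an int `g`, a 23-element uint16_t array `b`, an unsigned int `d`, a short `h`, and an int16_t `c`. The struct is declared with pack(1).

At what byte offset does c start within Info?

82

f at 0 (size 18, align 1) → ends 18
a at 18 (size 8, align 1) → ends 26
g at 26 (size 4, align 1) → ends 30
b at 30 (size 46, align 1) → ends 76
d at 76 (size 4, align 1) → ends 80
h at 80 (size 2, align 1) → ends 82
c at 82 (size 2, align 1) → ends 84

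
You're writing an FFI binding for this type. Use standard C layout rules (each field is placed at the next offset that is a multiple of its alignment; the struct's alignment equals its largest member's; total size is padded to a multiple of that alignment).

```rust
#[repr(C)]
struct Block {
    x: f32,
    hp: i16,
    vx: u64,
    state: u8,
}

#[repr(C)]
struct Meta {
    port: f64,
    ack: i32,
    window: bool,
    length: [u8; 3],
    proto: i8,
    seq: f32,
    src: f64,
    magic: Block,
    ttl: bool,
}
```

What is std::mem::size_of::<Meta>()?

64

Block: 0..4  x  (4B, 4-aligned); 4..6  hp  (2B, 2-aligned); 6..8  -- padding (2B); 8..16  vx  (8B, 8-aligned); 16..17  state  (1B, 1-aligned); 17..24  -- tail padding (7B); sizeof = 24, alignof = 8
0..8  port  (8B, 8-aligned)
8..12  ack  (4B, 4-aligned)
12..13  window  (1B, 1-aligned)
13..16  length  (3B, 1-aligned)
16..17  proto  (1B, 1-aligned)
17..20  -- padding (3B)
20..24  seq  (4B, 4-aligned)
24..32  src  (8B, 8-aligned)
32..56  magic  (24B, 8-aligned)
56..57  ttl  (1B, 1-aligned)
57..64  -- tail padding (7B)
sizeof = 64, alignof = 8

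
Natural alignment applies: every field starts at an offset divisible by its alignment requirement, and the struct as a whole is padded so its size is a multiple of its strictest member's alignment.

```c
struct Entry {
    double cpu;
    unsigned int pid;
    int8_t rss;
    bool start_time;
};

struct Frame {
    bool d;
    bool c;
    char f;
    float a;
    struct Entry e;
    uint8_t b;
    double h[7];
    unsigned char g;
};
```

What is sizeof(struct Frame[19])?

Entry: cpu at 0 (size 8, align 8) → ends 8; pid at 8 (size 4, align 4) → ends 12; rss at 12 (size 1, align 1) → ends 13; start_time at 13 (size 1, align 1) → ends 14; tail pad 2 to reach multiple of 8; total 16 bytes, alignment 8
d at 0 (size 1, align 1) → ends 1
c at 1 (size 1, align 1) → ends 2
f at 2 (size 1, align 1) → ends 3
pad 1 to align 4 for a
a at 4 (size 4, align 4) → ends 8
e at 8 (size 16, align 8) → ends 24
b at 24 (size 1, align 1) → ends 25
pad 7 to align 8 for h
h at 32 (size 56, align 8) → ends 88
g at 88 (size 1, align 1) → ends 89
tail pad 7 to reach multiple of 8
total 96 bytes, alignment 8
array of 19: 19 × 96 = 1824

1824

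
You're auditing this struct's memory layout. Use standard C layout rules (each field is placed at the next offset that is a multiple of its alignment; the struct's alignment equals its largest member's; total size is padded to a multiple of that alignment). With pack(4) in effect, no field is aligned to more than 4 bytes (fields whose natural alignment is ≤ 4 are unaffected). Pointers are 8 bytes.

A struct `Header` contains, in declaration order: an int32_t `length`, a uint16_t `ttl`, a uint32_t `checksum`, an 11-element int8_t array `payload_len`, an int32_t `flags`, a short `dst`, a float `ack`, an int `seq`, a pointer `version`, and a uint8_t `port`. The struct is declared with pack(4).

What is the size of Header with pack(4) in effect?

0..4  length  (4B, 4-aligned)
4..6  ttl  (2B, 2-aligned)
6..8  -- padding (2B)
8..12  checksum  (4B, 4-aligned)
12..23  payload_len  (11B, 1-aligned)
23..24  -- padding (1B)
24..28  flags  (4B, 4-aligned)
28..30  dst  (2B, 2-aligned)
30..32  -- padding (2B)
32..36  ack  (4B, 4-aligned)
36..40  seq  (4B, 4-aligned)
40..48  version  (8B, 4-aligned)
48..49  port  (1B, 1-aligned)
49..52  -- tail padding (3B)
sizeof = 52, alignof = 4

52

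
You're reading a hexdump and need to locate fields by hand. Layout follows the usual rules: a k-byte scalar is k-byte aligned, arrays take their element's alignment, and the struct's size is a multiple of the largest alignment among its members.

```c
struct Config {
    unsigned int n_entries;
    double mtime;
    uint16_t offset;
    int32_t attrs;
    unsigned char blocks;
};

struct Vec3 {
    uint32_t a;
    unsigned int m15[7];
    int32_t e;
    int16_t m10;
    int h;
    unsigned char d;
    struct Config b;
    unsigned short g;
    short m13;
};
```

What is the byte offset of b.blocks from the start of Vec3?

72

Config: @0: n_entries [4B, align 4] → 4; +4 pad (align 8); @8: mtime [8B, align 8] → 16; @16: offset [2B, align 2] → 18; +2 pad (align 4); @20: attrs [4B, align 4] → 24; @24: blocks [1B, align 1] → 25; +7 tail pad (align 8); size 32, align 8
@0: a [4B, align 4] → 4
@4: m15 [28B, align 4] → 32
@32: e [4B, align 4] → 36
@36: m10 [2B, align 2] → 38
+2 pad (align 4)
@40: h [4B, align 4] → 44
@44: d [1B, align 1] → 45
+3 pad (align 8)
@48: b [32B, align 8] → 80
within Config: blocks at 24
48 + 24 = 72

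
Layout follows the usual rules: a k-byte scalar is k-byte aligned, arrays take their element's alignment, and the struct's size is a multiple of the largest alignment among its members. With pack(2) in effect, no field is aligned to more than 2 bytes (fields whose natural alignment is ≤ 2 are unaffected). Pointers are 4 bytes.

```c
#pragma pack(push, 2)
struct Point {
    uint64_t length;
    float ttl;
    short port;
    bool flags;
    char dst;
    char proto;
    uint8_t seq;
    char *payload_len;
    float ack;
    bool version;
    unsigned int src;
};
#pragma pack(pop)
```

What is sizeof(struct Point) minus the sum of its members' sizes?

length at 0 (size 8, align 2) → ends 8
ttl at 8 (size 4, align 2) → ends 12
port at 12 (size 2, align 2) → ends 14
flags at 14 (size 1, align 1) → ends 15
dst at 15 (size 1, align 1) → ends 16
proto at 16 (size 1, align 1) → ends 17
seq at 17 (size 1, align 1) → ends 18
payload_len at 18 (size 4, align 2) → ends 22
ack at 22 (size 4, align 2) → ends 26
version at 26 (size 1, align 1) → ends 27
pad 1 to align 2 for src
src at 28 (size 4, align 2) → ends 32
total 32 bytes, alignment 2
data bytes 31, size 32 → padding 1

1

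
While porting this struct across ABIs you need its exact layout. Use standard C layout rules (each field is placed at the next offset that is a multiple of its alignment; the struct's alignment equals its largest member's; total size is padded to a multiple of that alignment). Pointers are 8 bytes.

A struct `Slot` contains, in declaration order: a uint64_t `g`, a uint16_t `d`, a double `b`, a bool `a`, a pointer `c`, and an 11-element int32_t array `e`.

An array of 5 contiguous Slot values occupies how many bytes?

@0: g [8B, align 8] → 8
@8: d [2B, align 2] → 10
+6 pad (align 8)
@16: b [8B, align 8] → 24
@24: a [1B, align 1] → 25
+7 pad (align 8)
@32: c [8B, align 8] → 40
@40: e [44B, align 4] → 84
+4 tail pad (align 8)
size 88, align 8
array of 5: 5 × 88 = 440

440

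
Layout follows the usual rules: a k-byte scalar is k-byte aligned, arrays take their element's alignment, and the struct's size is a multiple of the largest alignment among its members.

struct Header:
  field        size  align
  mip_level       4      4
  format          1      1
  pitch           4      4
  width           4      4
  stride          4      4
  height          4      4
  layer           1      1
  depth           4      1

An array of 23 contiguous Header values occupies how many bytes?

mip_level at 0 (size 4, align 4) → ends 4
format at 4 (size 1, align 1) → ends 5
pad 3 to align 4 for pitch
pitch at 8 (size 4, align 4) → ends 12
width at 12 (size 4, align 4) → ends 16
stride at 16 (size 4, align 4) → ends 20
height at 20 (size 4, align 4) → ends 24
layer at 24 (size 1, align 1) → ends 25
depth at 25 (size 4, align 1) → ends 29
tail pad 3 to reach multiple of 4
total 32 bytes, alignment 4
array of 23: 23 × 32 = 736

736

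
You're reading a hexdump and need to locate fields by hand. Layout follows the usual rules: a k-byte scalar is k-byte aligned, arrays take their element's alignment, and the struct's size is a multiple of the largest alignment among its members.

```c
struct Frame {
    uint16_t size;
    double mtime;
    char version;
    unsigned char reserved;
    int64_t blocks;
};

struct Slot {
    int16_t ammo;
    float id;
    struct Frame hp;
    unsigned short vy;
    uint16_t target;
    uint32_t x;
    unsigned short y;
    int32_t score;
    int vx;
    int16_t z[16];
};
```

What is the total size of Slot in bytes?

96

Frame: @0: size [2B, align 2] → 2; +6 pad (align 8); @8: mtime [8B, align 8] → 16; @16: version [1B, align 1] → 17; @17: reserved [1B, align 1] → 18; +6 pad (align 8); @24: blocks [8B, align 8] → 32; size 32, align 8
@0: ammo [2B, align 2] → 2
+2 pad (align 4)
@4: id [4B, align 4] → 8
@8: hp [32B, align 8] → 40
@40: vy [2B, align 2] → 42
@42: target [2B, align 2] → 44
@44: x [4B, align 4] → 48
@48: y [2B, align 2] → 50
+2 pad (align 4)
@52: score [4B, align 4] → 56
@56: vx [4B, align 4] → 60
@60: z [32B, align 2] → 92
+4 tail pad (align 8)
size 96, align 8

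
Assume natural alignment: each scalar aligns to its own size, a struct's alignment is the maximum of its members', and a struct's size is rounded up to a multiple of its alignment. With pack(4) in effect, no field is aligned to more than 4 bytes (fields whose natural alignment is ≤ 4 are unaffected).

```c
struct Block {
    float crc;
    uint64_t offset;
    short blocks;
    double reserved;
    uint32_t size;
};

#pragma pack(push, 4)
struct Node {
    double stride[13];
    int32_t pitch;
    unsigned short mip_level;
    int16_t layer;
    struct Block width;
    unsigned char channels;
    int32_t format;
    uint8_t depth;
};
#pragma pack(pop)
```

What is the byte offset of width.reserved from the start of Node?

136

Block: 0..4  crc  (4B, 4-aligned); 4..8  -- padding (4B); 8..16  offset  (8B, 8-aligned); 16..18  blocks  (2B, 2-aligned); 18..24  -- padding (6B); 24..32  reserved  (8B, 8-aligned); 32..36  size  (4B, 4-aligned); 36..40  -- tail padding (4B); sizeof = 40, alignof = 8
0..104  stride  (104B, 4-aligned)
104..108  pitch  (4B, 4-aligned)
108..110  mip_level  (2B, 2-aligned)
110..112  layer  (2B, 2-aligned)
112..152  width  (40B, 4-aligned)
within Block: reserved at 24
112 + 24 = 136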